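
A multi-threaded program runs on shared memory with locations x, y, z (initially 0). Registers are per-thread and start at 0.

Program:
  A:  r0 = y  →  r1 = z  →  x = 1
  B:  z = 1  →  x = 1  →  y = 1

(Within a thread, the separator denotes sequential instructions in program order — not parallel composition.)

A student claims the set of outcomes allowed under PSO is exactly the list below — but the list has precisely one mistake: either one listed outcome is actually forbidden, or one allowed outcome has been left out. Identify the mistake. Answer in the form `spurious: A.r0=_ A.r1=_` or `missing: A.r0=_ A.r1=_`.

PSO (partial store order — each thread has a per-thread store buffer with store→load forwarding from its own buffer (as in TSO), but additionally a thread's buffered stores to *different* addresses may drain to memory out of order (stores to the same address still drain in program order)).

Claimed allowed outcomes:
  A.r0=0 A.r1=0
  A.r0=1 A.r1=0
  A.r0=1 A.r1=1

outcome vector order: (A.r0,A.r1)
PSO: 4 outcomes — {00, 01, 10, 11}
PSO∖claimed = {01}

missing: A.r0=0 A.r1=1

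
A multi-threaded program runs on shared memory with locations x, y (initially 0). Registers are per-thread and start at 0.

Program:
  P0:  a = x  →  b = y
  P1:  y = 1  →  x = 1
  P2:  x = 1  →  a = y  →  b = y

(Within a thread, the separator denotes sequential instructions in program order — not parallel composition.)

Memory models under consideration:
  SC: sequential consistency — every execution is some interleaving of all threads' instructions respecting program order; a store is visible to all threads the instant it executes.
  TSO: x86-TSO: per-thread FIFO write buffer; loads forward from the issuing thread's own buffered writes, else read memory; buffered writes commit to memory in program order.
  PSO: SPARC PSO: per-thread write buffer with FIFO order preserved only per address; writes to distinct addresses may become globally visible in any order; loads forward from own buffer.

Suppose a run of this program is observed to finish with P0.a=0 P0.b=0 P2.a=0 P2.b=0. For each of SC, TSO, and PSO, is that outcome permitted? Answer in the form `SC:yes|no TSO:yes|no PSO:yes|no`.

SC:yes TSO:yes PSO:yes

outcome vector order: (P0.a,P0.b,P2.a,P2.b)
[SC] allowed = {(0,0,0,0) (0,0,0,1) (0,0,1,1) (0,1,0,0) (0,1,0,1) (0,1,1,1) (1,0,0,0) (1,0,0,1) (1,0,1,1) (1,1,0,0) (1,1,0,1) (1,1,1,1)}
[TSO] allowed = {(0,0,0,0) (0,0,0,1) (0,0,1,1) (0,1,0,0) (0,1,0,1) (0,1,1,1) (1,0,0,0) (1,0,0,1) (1,0,1,1) (1,1,0,0) (1,1,0,1) (1,1,1,1)}
[PSO] allowed = {(0,0,0,0) (0,0,0,1) (0,0,1,1) (0,1,0,0) (0,1,0,1) (0,1,1,1) (1,0,0,0) (1,0,0,1) (1,0,1,1) (1,1,0,0) (1,1,0,1) (1,1,1,1)}
target (0,0,0,0) ∈ {SC,TSO,PSO}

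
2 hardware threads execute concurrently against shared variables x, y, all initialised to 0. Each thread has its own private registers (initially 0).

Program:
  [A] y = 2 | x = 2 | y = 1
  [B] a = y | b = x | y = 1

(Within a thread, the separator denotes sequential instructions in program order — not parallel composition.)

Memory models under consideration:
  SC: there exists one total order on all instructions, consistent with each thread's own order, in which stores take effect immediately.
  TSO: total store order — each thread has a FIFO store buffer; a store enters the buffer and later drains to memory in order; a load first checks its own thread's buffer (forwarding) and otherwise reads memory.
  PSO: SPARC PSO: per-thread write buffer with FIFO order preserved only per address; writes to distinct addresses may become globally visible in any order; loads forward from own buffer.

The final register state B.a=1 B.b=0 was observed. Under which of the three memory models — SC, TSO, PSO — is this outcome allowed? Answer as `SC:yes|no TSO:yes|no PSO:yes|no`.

outcome vector order: (B.a,B.b)
SC: 5 outcomes — {0/0; 0/2; 1/2; 2/0; 2/2}
TSO: 5 outcomes — {0/0; 0/2; 1/2; 2/0; 2/2}
PSO: 6 outcomes — {0/0; 0/2; 1/0; 1/2; 2/0; 2/2}
target 1/0 ∈ {PSO}

SC:no TSO:no PSO:yes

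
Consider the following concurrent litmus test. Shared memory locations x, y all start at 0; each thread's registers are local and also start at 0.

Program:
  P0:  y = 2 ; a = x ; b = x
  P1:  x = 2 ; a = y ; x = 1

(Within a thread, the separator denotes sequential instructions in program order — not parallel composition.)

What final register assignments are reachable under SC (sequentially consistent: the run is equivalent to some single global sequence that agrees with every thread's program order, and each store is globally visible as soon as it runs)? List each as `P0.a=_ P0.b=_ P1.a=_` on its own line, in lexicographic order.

outcome vector order: (P0.a,P0.b,P1.a)
|SC outcomes| = 9

P0.a=0 P0.b=0 P1.a=2
P0.a=0 P0.b=1 P1.a=2
P0.a=0 P0.b=2 P1.a=2
P0.a=1 P0.b=1 P1.a=0
P0.a=1 P0.b=1 P1.a=2
P0.a=2 P0.b=1 P1.a=0
P0.a=2 P0.b=1 P1.a=2
P0.a=2 P0.b=2 P1.a=0
P0.a=2 P0.b=2 P1.a=2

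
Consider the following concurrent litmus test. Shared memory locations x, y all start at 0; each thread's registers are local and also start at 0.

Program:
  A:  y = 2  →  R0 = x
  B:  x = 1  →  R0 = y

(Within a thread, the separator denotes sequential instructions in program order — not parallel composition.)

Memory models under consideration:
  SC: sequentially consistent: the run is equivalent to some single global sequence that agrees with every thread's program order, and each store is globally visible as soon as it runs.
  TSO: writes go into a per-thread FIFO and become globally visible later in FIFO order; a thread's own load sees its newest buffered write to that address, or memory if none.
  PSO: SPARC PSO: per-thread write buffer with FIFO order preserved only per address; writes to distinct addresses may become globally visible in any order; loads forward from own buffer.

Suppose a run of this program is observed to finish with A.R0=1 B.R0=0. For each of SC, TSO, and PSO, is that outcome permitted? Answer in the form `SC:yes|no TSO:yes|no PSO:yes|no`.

outcome vector order: (A.R0,B.R0)
SC (3): 0/2, 1/0, 1/2
TSO (4): 0/0, 0/2, 1/0, 1/2
PSO (4): 0/0, 0/2, 1/0, 1/2
target 1/0 ∈ {SC,TSO,PSO}

SC:yes TSO:yes PSO:yes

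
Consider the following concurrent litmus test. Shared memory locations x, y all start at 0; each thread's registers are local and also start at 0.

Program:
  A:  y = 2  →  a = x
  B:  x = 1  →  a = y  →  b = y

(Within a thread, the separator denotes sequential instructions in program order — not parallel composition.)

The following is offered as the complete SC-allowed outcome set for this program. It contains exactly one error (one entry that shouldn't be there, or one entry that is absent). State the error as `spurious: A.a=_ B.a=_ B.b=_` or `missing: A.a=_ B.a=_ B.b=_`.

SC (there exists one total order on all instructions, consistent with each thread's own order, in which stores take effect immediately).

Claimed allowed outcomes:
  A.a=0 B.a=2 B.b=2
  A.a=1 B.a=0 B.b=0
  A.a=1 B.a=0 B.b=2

missing: A.a=1 B.a=2 B.b=2

outcome vector order: (A.a,B.a,B.b)
under SC → 0/2/2; 1/0/0; 1/0/2; 1/2/2
SC∖claimed = {1/2/2}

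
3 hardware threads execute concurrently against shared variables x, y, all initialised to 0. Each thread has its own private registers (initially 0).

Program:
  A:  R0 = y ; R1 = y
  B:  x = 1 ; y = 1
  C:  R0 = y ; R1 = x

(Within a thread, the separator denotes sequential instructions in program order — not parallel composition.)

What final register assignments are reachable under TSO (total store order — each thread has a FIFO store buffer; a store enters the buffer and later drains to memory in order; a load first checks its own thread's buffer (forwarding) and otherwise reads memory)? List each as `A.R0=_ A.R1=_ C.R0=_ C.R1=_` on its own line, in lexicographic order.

A.R0=0 A.R1=0 C.R0=0 C.R1=0
A.R0=0 A.R1=0 C.R0=0 C.R1=1
A.R0=0 A.R1=0 C.R0=1 C.R1=1
A.R0=0 A.R1=1 C.R0=0 C.R1=0
A.R0=0 A.R1=1 C.R0=0 C.R1=1
A.R0=0 A.R1=1 C.R0=1 C.R1=1
A.R0=1 A.R1=1 C.R0=0 C.R1=0
A.R0=1 A.R1=1 C.R0=0 C.R1=1
A.R0=1 A.R1=1 C.R0=1 C.R1=1

outcome vector order: (A.R0,A.R1,C.R0,C.R1)
|TSO outcomes| = 9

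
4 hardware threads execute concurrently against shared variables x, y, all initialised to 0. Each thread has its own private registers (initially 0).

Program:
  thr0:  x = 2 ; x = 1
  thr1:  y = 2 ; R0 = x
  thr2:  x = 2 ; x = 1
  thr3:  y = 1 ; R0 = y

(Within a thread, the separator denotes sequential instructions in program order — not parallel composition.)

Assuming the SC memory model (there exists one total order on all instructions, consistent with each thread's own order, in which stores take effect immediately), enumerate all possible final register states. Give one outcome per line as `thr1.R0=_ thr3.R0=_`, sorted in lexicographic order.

thr1.R0=0 thr3.R0=1
thr1.R0=0 thr3.R0=2
thr1.R0=1 thr3.R0=1
thr1.R0=1 thr3.R0=2
thr1.R0=2 thr3.R0=1
thr1.R0=2 thr3.R0=2

outcome vector order: (thr1.R0,thr3.R0)
|SC outcomes| = 6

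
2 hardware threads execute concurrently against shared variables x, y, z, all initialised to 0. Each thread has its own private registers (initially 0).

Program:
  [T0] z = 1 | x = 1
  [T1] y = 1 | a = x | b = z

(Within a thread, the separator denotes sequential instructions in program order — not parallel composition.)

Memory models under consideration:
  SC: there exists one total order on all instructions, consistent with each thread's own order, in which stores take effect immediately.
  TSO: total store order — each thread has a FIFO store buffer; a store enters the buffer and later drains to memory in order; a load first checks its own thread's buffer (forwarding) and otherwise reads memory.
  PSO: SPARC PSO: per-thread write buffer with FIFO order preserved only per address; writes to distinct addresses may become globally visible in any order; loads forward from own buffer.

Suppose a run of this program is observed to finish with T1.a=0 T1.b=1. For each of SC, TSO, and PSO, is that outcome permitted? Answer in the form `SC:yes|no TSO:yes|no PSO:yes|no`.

outcome vector order: (T1.a,T1.b)
[SC] allowed = {00, 01, 11}
[TSO] allowed = {00, 01, 11}
[PSO] allowed = {00, 01, 10, 11}
target 01 ∈ {SC,TSO,PSO}

SC:yes TSO:yes PSO:yes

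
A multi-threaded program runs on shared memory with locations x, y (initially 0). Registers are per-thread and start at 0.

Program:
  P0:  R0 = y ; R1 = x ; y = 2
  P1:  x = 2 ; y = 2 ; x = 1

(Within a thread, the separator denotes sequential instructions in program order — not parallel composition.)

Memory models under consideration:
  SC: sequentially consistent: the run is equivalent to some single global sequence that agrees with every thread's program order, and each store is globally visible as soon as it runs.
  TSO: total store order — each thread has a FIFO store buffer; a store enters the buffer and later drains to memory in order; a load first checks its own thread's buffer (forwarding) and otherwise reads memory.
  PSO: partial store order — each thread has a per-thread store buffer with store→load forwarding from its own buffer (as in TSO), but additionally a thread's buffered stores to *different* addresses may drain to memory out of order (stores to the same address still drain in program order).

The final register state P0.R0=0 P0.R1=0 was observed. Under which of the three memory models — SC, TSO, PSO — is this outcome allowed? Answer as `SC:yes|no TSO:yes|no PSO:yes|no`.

SC:yes TSO:yes PSO:yes

outcome vector order: (P0.R0,P0.R1)
[SC] allowed = {(0,0) (0,1) (0,2) (2,1) (2,2)}
[TSO] allowed = {(0,0) (0,1) (0,2) (2,1) (2,2)}
[PSO] allowed = {(0,0) (0,1) (0,2) (2,0) (2,1) (2,2)}
target (0,0) ∈ {SC,TSO,PSO}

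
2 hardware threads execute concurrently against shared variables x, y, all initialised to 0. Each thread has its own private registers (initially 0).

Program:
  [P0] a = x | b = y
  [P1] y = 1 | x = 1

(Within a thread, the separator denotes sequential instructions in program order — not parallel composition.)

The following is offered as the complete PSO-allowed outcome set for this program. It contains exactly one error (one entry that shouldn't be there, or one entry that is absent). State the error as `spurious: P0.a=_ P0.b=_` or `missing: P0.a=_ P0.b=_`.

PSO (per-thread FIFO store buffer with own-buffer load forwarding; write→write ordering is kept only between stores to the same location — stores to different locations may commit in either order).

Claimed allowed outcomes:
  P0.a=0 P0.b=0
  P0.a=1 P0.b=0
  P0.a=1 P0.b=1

missing: P0.a=0 P0.b=1

outcome vector order: (P0.a,P0.b)
PSO (4): <0 0> <0 1> <1 0> <1 1>
PSO∖claimed = {<0 1>}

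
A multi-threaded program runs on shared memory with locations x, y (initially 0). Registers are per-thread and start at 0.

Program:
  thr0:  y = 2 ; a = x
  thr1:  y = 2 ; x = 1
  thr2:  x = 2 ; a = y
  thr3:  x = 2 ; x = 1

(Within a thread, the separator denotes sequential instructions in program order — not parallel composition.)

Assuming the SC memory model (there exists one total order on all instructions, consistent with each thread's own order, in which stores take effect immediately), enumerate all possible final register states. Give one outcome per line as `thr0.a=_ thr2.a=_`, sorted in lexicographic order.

thr0.a=0 thr2.a=2
thr0.a=1 thr2.a=0
thr0.a=1 thr2.a=2
thr0.a=2 thr2.a=0
thr0.a=2 thr2.a=2

outcome vector order: (thr0.a,thr2.a)
|SC outcomes| = 5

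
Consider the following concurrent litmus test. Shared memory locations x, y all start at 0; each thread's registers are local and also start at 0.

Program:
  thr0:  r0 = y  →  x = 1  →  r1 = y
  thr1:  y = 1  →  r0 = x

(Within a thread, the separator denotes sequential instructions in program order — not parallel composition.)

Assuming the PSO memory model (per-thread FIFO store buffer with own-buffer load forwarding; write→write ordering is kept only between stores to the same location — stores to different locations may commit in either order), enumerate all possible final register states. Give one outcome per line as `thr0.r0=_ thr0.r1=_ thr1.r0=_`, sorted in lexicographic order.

outcome vector order: (thr0.r0,thr0.r1,thr1.r0)
|PSO outcomes| = 6

thr0.r0=0 thr0.r1=0 thr1.r0=0
thr0.r0=0 thr0.r1=0 thr1.r0=1
thr0.r0=0 thr0.r1=1 thr1.r0=0
thr0.r0=0 thr0.r1=1 thr1.r0=1
thr0.r0=1 thr0.r1=1 thr1.r0=0
thr0.r0=1 thr0.r1=1 thr1.r0=1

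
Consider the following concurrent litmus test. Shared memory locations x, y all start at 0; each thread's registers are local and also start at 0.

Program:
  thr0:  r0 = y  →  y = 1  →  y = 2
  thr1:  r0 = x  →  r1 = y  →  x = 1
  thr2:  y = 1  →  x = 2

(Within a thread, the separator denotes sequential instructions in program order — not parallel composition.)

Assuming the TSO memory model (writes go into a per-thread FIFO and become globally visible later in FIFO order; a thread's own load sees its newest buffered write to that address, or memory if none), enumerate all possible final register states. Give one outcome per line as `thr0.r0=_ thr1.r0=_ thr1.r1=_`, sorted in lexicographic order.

thr0.r0=0 thr1.r0=0 thr1.r1=0
thr0.r0=0 thr1.r0=0 thr1.r1=1
thr0.r0=0 thr1.r0=0 thr1.r1=2
thr0.r0=0 thr1.r0=2 thr1.r1=1
thr0.r0=0 thr1.r0=2 thr1.r1=2
thr0.r0=1 thr1.r0=0 thr1.r1=0
thr0.r0=1 thr1.r0=0 thr1.r1=1
thr0.r0=1 thr1.r0=0 thr1.r1=2
thr0.r0=1 thr1.r0=2 thr1.r1=1
thr0.r0=1 thr1.r0=2 thr1.r1=2

outcome vector order: (thr0.r0,thr1.r0,thr1.r1)
|TSO outcomes| = 10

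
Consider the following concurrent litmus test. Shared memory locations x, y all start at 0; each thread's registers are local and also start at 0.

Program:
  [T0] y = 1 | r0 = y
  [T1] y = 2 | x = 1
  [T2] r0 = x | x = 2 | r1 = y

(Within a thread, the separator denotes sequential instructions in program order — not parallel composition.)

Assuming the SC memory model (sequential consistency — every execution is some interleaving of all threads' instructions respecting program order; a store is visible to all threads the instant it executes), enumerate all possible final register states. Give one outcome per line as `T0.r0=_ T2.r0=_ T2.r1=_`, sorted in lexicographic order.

outcome vector order: (T0.r0,T2.r0,T2.r1)
|SC outcomes| = 9

T0.r0=1 T2.r0=0 T2.r1=0
T0.r0=1 T2.r0=0 T2.r1=1
T0.r0=1 T2.r0=0 T2.r1=2
T0.r0=1 T2.r0=1 T2.r1=1
T0.r0=1 T2.r0=1 T2.r1=2
T0.r0=2 T2.r0=0 T2.r1=0
T0.r0=2 T2.r0=0 T2.r1=1
T0.r0=2 T2.r0=0 T2.r1=2
T0.r0=2 T2.r0=1 T2.r1=2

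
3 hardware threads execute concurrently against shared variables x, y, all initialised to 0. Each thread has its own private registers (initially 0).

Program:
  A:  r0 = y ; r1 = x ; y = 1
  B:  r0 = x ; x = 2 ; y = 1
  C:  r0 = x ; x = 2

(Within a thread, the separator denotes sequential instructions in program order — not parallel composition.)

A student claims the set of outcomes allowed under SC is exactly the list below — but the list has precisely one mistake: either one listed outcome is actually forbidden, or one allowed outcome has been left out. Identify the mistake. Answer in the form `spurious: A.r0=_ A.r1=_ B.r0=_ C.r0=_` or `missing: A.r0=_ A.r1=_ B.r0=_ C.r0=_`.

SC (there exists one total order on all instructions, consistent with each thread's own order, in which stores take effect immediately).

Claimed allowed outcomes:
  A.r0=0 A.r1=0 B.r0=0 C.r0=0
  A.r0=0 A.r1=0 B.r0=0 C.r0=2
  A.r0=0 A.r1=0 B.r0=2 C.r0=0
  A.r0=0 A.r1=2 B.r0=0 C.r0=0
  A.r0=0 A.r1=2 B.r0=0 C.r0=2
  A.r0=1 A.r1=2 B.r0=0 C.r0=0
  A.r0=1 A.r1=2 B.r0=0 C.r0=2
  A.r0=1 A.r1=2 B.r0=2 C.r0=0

missing: A.r0=0 A.r1=2 B.r0=2 C.r0=0

outcome vector order: (A.r0,A.r1,B.r0,C.r0)
under SC → (0,0,0,0) (0,0,0,2) (0,0,2,0) (0,2,0,0) (0,2,0,2) (0,2,2,0) (1,2,0,0) (1,2,0,2) (1,2,2,0)
SC∖claimed = {(0,2,2,0)}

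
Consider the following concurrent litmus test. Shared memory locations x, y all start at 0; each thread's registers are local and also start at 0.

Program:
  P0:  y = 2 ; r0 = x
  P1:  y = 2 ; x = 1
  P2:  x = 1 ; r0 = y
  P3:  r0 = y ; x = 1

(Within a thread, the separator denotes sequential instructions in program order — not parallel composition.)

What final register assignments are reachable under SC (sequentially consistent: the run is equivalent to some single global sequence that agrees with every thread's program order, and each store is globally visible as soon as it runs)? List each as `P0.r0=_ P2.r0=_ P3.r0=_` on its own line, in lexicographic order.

outcome vector order: (P0.r0,P2.r0,P3.r0)
|SC outcomes| = 6

P0.r0=0 P2.r0=2 P3.r0=0
P0.r0=0 P2.r0=2 P3.r0=2
P0.r0=1 P2.r0=0 P3.r0=0
P0.r0=1 P2.r0=0 P3.r0=2
P0.r0=1 P2.r0=2 P3.r0=0
P0.r0=1 P2.r0=2 P3.r0=2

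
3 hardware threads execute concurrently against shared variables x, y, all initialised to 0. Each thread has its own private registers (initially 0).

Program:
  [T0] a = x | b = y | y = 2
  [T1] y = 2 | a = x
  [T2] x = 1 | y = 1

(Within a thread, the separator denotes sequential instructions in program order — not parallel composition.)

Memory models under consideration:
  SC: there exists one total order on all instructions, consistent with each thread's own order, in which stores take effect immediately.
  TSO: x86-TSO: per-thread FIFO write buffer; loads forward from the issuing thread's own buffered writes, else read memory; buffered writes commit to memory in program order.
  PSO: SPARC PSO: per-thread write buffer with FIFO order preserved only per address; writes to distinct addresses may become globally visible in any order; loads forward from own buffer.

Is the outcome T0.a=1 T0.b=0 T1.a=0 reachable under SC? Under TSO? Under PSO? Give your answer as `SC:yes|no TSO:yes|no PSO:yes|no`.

outcome vector order: (T0.a,T0.b,T1.a)
SC (11): 0/0/0; 0/0/1; 0/1/0; 0/1/1; 0/2/0; 0/2/1; 1/0/1; 1/1/0; 1/1/1; 1/2/0; 1/2/1
TSO (12): 0/0/0; 0/0/1; 0/1/0; 0/1/1; 0/2/0; 0/2/1; 1/0/0; 1/0/1; 1/1/0; 1/1/1; 1/2/0; 1/2/1
PSO (12): 0/0/0; 0/0/1; 0/1/0; 0/1/1; 0/2/0; 0/2/1; 1/0/0; 1/0/1; 1/1/0; 1/1/1; 1/2/0; 1/2/1
target 1/0/0 ∈ {TSO,PSO}

SC:no TSO:yes PSO:yes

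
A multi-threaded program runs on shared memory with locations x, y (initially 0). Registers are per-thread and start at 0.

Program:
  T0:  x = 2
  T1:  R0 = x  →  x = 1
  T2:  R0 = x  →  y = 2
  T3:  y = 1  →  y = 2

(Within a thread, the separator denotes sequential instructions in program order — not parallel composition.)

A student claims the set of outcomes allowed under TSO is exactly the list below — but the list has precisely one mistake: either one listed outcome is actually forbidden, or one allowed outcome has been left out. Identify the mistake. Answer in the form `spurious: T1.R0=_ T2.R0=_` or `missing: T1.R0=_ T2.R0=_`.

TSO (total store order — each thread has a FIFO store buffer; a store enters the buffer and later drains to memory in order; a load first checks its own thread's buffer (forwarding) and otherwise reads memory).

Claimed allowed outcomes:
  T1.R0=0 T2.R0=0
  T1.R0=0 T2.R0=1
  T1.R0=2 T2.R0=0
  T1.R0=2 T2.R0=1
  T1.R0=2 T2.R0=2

outcome vector order: (T1.R0,T2.R0)
under TSO → (0,0) (0,1) (0,2) (2,0) (2,1) (2,2)
TSO∖claimed = {(0,2)}

missing: T1.R0=0 T2.R0=2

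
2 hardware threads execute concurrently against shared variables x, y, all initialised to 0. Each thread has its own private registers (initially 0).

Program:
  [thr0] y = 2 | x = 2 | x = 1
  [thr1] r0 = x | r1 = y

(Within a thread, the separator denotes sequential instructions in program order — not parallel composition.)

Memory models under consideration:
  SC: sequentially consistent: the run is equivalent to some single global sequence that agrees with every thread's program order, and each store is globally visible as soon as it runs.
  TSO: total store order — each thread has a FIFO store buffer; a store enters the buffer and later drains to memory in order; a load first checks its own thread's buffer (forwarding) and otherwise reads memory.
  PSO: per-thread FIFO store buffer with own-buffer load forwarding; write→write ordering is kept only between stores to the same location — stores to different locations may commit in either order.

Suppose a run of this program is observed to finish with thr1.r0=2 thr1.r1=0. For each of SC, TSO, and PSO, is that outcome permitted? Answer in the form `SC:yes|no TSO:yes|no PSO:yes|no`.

SC:no TSO:no PSO:yes

outcome vector order: (thr1.r0,thr1.r1)
[SC] allowed = {0/0; 0/2; 1/2; 2/2}
[TSO] allowed = {0/0; 0/2; 1/2; 2/2}
[PSO] allowed = {0/0; 0/2; 1/0; 1/2; 2/0; 2/2}
target 2/0 ∈ {PSO}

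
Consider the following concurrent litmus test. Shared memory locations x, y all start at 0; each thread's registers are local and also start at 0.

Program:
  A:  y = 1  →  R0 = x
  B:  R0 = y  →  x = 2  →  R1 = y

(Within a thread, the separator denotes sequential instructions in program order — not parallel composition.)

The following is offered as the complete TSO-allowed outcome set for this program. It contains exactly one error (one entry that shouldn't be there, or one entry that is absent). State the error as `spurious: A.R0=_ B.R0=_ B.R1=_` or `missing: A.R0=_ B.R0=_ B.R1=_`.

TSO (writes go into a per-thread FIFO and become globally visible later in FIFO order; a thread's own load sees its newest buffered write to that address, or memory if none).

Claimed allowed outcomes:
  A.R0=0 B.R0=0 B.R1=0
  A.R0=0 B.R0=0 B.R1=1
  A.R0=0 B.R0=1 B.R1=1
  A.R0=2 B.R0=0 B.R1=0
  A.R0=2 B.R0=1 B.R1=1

outcome vector order: (A.R0,B.R0,B.R1)
TSO: 6 outcomes — {<0 0 0>; <0 0 1>; <0 1 1>; <2 0 0>; <2 0 1>; <2 1 1>}
TSO∖claimed = {<2 0 1>}

missing: A.R0=2 B.R0=0 B.R1=1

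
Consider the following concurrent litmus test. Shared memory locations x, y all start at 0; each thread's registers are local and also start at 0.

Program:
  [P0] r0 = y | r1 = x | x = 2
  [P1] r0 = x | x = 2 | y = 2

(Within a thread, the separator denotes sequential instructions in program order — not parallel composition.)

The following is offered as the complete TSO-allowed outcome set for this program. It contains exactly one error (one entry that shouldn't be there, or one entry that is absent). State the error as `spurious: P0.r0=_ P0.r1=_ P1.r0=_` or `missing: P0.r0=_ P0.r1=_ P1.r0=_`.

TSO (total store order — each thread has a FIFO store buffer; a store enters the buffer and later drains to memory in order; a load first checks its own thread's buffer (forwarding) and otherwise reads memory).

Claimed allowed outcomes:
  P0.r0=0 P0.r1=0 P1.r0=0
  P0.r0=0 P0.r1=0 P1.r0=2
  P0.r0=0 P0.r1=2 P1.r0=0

missing: P0.r0=2 P0.r1=2 P1.r0=0

outcome vector order: (P0.r0,P0.r1,P1.r0)
TSO (4): 0/0/0, 0/0/2, 0/2/0, 2/2/0
TSO∖claimed = {2/2/0}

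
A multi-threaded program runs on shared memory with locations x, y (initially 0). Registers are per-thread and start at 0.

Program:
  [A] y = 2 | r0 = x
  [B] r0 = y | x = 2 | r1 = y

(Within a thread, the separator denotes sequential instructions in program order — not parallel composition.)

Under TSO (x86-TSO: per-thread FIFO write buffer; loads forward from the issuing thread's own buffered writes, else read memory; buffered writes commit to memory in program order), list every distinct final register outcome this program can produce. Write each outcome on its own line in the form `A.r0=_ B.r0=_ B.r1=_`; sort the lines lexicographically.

outcome vector order: (A.r0,B.r0,B.r1)
|TSO outcomes| = 6

A.r0=0 B.r0=0 B.r1=0
A.r0=0 B.r0=0 B.r1=2
A.r0=0 B.r0=2 B.r1=2
A.r0=2 B.r0=0 B.r1=0
A.r0=2 B.r0=0 B.r1=2
A.r0=2 B.r0=2 B.r1=2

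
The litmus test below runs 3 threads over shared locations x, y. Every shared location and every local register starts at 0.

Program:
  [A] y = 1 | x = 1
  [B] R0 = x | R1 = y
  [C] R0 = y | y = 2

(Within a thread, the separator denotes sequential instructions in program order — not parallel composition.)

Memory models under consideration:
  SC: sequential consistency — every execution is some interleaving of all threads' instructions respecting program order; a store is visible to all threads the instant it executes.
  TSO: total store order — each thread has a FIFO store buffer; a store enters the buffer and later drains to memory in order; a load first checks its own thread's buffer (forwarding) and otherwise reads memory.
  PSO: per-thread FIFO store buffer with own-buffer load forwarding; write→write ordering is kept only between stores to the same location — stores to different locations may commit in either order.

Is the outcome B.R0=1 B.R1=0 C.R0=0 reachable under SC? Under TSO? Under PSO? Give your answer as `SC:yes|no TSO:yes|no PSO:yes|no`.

SC:no TSO:no PSO:yes

outcome vector order: (B.R0,B.R1,C.R0)
SC (10): 0/0/0 0/0/1 0/1/0 0/1/1 0/2/0 0/2/1 1/1/0 1/1/1 1/2/0 1/2/1
TSO (10): 0/0/0 0/0/1 0/1/0 0/1/1 0/2/0 0/2/1 1/1/0 1/1/1 1/2/0 1/2/1
PSO (12): 0/0/0 0/0/1 0/1/0 0/1/1 0/2/0 0/2/1 1/0/0 1/0/1 1/1/0 1/1/1 1/2/0 1/2/1
target 1/0/0 ∈ {PSO}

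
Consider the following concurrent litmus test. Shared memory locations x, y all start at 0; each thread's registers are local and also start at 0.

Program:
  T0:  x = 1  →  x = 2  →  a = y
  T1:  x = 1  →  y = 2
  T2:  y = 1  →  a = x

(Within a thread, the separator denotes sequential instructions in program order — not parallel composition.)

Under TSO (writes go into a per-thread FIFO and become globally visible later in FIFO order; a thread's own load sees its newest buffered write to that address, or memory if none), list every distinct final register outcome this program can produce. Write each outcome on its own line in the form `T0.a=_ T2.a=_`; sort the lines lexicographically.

T0.a=0 T2.a=0
T0.a=0 T2.a=1
T0.a=0 T2.a=2
T0.a=1 T2.a=0
T0.a=1 T2.a=1
T0.a=1 T2.a=2
T0.a=2 T2.a=0
T0.a=2 T2.a=1
T0.a=2 T2.a=2

outcome vector order: (T0.a,T2.a)
|TSO outcomes| = 9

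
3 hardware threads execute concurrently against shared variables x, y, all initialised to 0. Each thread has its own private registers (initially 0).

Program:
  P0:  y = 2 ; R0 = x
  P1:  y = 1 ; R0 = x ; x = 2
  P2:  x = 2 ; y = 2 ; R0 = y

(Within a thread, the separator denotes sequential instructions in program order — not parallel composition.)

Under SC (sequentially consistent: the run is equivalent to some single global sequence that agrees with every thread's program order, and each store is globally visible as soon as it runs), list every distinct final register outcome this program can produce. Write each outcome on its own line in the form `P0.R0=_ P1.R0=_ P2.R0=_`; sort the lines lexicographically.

P0.R0=0 P1.R0=0 P2.R0=2
P0.R0=0 P1.R0=2 P2.R0=1
P0.R0=0 P1.R0=2 P2.R0=2
P0.R0=2 P1.R0=0 P2.R0=2
P0.R0=2 P1.R0=2 P2.R0=1
P0.R0=2 P1.R0=2 P2.R0=2

outcome vector order: (P0.R0,P1.R0,P2.R0)
|SC outcomes| = 6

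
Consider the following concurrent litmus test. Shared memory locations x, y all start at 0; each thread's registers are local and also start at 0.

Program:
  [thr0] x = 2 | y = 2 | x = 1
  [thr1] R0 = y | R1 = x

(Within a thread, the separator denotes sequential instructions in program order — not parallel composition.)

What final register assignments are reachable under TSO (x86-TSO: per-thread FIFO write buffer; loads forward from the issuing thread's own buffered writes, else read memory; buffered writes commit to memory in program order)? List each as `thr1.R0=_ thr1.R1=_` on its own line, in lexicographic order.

thr1.R0=0 thr1.R1=0
thr1.R0=0 thr1.R1=1
thr1.R0=0 thr1.R1=2
thr1.R0=2 thr1.R1=1
thr1.R0=2 thr1.R1=2

outcome vector order: (thr1.R0,thr1.R1)
|TSO outcomes| = 5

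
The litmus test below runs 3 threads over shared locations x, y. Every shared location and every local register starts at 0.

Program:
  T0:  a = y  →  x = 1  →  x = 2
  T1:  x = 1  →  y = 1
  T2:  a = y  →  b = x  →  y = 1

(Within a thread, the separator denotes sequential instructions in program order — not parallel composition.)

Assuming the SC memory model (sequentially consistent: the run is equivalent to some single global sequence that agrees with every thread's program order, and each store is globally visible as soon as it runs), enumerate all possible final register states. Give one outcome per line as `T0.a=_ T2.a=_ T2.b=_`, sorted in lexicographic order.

outcome vector order: (T0.a,T2.a,T2.b)
|SC outcomes| = 10

T0.a=0 T2.a=0 T2.b=0
T0.a=0 T2.a=0 T2.b=1
T0.a=0 T2.a=0 T2.b=2
T0.a=0 T2.a=1 T2.b=1
T0.a=0 T2.a=1 T2.b=2
T0.a=1 T2.a=0 T2.b=0
T0.a=1 T2.a=0 T2.b=1
T0.a=1 T2.a=0 T2.b=2
T0.a=1 T2.a=1 T2.b=1
T0.a=1 T2.a=1 T2.b=2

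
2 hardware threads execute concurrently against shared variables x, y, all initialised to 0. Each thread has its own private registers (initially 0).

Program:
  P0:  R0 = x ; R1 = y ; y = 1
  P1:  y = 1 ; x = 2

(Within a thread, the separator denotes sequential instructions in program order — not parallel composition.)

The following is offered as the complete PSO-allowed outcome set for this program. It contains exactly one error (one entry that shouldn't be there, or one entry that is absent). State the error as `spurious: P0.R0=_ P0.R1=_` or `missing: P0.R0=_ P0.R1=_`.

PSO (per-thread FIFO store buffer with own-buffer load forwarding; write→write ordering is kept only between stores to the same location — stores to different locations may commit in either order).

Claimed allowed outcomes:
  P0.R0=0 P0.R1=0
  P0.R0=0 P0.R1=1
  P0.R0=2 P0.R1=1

outcome vector order: (P0.R0,P0.R1)
[PSO] allowed = {<0 0>; <0 1>; <2 0>; <2 1>}
PSO∖claimed = {<2 0>}

missing: P0.R0=2 P0.R1=0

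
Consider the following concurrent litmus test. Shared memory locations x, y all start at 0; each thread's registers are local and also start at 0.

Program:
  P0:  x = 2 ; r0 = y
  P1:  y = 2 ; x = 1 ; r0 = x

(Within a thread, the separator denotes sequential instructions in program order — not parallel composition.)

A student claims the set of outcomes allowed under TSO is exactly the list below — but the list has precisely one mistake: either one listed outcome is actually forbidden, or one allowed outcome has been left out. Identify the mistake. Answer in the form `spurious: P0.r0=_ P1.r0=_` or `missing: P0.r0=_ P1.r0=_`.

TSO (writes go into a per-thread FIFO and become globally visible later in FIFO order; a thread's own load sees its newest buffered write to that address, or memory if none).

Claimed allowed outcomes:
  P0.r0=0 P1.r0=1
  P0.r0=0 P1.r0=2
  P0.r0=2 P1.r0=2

missing: P0.r0=2 P1.r0=1

outcome vector order: (P0.r0,P1.r0)
TSO (4): (0,1), (0,2), (2,1), (2,2)
TSO∖claimed = {(2,1)}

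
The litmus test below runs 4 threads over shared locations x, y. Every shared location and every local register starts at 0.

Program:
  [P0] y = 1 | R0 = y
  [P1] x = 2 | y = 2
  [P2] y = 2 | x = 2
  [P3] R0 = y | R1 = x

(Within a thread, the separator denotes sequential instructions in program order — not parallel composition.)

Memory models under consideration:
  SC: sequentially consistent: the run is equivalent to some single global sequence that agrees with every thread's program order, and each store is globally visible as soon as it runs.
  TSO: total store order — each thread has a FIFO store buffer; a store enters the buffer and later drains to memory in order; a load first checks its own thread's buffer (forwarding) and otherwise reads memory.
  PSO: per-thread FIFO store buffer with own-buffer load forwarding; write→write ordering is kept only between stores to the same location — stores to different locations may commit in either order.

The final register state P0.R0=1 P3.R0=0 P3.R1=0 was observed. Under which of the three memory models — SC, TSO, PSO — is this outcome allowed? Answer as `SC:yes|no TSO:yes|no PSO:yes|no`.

SC:yes TSO:yes PSO:yes

outcome vector order: (P0.R0,P3.R0,P3.R1)
SC: 12 outcomes — {(1,0,0); (1,0,2); (1,1,0); (1,1,2); (1,2,0); (1,2,2); (2,0,0); (2,0,2); (2,1,0); (2,1,2); (2,2,0); (2,2,2)}
TSO: 12 outcomes — {(1,0,0); (1,0,2); (1,1,0); (1,1,2); (1,2,0); (1,2,2); (2,0,0); (2,0,2); (2,1,0); (2,1,2); (2,2,0); (2,2,2)}
PSO: 12 outcomes — {(1,0,0); (1,0,2); (1,1,0); (1,1,2); (1,2,0); (1,2,2); (2,0,0); (2,0,2); (2,1,0); (2,1,2); (2,2,0); (2,2,2)}
target (1,0,0) ∈ {SC,TSO,PSO}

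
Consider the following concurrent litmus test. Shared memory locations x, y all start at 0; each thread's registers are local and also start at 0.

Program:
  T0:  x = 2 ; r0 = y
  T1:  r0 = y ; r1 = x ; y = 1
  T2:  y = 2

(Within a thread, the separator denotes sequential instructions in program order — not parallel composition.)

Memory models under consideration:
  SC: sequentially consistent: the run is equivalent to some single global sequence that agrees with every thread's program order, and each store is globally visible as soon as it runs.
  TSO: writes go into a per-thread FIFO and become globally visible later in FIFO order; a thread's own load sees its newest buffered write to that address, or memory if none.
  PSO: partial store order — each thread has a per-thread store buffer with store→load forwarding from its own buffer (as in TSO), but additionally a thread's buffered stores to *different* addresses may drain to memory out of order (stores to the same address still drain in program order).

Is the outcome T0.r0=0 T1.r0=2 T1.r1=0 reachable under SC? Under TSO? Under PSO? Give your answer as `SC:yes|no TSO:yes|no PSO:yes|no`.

outcome vector order: (T0.r0,T1.r0,T1.r1)
under SC → 0/0/0, 0/0/2, 0/2/2, 1/0/0, 1/0/2, 1/2/0, 1/2/2, 2/0/0, 2/0/2, 2/2/0, 2/2/2
under TSO → 0/0/0, 0/0/2, 0/2/0, 0/2/2, 1/0/0, 1/0/2, 1/2/0, 1/2/2, 2/0/0, 2/0/2, 2/2/0, 2/2/2
under PSO → 0/0/0, 0/0/2, 0/2/0, 0/2/2, 1/0/0, 1/0/2, 1/2/0, 1/2/2, 2/0/0, 2/0/2, 2/2/0, 2/2/2
target 0/2/0 ∈ {TSO,PSO}

SC:no TSO:yes PSO:yes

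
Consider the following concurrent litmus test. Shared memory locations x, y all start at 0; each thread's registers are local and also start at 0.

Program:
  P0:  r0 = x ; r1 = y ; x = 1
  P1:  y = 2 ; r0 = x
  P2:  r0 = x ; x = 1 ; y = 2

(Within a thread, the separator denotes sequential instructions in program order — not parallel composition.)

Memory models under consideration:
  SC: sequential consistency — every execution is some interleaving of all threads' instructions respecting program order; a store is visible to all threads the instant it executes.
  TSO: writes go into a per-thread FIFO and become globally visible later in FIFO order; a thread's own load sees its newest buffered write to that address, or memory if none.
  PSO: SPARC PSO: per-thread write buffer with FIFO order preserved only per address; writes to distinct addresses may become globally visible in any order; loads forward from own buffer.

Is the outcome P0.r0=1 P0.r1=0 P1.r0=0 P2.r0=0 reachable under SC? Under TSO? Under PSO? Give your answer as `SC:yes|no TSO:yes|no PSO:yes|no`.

SC:no TSO:yes PSO:yes

outcome vector order: (P0.r0,P0.r1,P1.r0,P2.r0)
under SC → (0,0,0,0), (0,0,0,1), (0,0,1,0), (0,0,1,1), (0,2,0,0), (0,2,0,1), (0,2,1,0), (0,2,1,1), (1,0,1,0), (1,2,0,0), (1,2,1,0)
under TSO → (0,0,0,0), (0,0,0,1), (0,0,1,0), (0,0,1,1), (0,2,0,0), (0,2,0,1), (0,2,1,0), (0,2,1,1), (1,0,0,0), (1,0,1,0), (1,2,0,0), (1,2,1,0)
under PSO → (0,0,0,0), (0,0,0,1), (0,0,1,0), (0,0,1,1), (0,2,0,0), (0,2,0,1), (0,2,1,0), (0,2,1,1), (1,0,0,0), (1,0,1,0), (1,2,0,0), (1,2,1,0)
target (1,0,0,0) ∈ {TSO,PSO}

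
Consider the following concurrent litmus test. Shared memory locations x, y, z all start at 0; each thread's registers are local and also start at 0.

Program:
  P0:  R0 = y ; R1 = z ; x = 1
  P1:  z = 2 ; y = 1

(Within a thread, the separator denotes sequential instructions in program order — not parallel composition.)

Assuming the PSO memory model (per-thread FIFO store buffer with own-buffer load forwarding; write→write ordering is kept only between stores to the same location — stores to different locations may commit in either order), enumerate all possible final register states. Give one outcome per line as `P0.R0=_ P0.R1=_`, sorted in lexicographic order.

outcome vector order: (P0.R0,P0.R1)
|PSO outcomes| = 4

P0.R0=0 P0.R1=0
P0.R0=0 P0.R1=2
P0.R0=1 P0.R1=0
P0.R0=1 P0.R1=2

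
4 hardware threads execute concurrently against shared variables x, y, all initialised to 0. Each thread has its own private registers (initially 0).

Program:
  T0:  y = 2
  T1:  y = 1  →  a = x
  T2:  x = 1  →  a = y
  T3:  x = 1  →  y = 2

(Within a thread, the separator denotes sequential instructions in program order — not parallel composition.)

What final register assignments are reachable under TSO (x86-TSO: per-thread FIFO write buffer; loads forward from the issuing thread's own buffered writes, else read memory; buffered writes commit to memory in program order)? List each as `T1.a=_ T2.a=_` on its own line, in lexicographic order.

T1.a=0 T2.a=0
T1.a=0 T2.a=1
T1.a=0 T2.a=2
T1.a=1 T2.a=0
T1.a=1 T2.a=1
T1.a=1 T2.a=2

outcome vector order: (T1.a,T2.a)
|TSO outcomes| = 6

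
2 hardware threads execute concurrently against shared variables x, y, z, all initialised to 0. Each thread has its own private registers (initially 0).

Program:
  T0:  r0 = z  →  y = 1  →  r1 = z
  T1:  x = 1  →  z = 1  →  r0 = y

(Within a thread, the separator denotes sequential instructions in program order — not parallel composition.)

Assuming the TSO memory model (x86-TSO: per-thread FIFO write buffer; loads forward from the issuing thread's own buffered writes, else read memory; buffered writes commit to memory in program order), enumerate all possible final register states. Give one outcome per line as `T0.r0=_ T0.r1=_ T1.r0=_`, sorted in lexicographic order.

T0.r0=0 T0.r1=0 T1.r0=0
T0.r0=0 T0.r1=0 T1.r0=1
T0.r0=0 T0.r1=1 T1.r0=0
T0.r0=0 T0.r1=1 T1.r0=1
T0.r0=1 T0.r1=1 T1.r0=0
T0.r0=1 T0.r1=1 T1.r0=1

outcome vector order: (T0.r0,T0.r1,T1.r0)
|TSO outcomes| = 6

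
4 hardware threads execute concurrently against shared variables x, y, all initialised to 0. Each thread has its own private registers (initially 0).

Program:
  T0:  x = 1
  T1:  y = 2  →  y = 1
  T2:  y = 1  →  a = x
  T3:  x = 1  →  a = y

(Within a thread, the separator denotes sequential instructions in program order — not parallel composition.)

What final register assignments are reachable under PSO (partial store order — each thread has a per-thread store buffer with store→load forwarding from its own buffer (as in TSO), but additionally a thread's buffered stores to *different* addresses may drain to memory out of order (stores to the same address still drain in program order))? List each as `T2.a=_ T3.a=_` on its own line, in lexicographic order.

T2.a=0 T3.a=0
T2.a=0 T3.a=1
T2.a=0 T3.a=2
T2.a=1 T3.a=0
T2.a=1 T3.a=1
T2.a=1 T3.a=2

outcome vector order: (T2.a,T3.a)
|PSO outcomes| = 6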